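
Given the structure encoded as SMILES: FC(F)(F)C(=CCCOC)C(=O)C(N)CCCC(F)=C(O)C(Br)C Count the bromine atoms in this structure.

1

Scan the SMILES for Br atoms (remember two-letter symbols like Cl and Br are single atoms).
Bromine count: 1.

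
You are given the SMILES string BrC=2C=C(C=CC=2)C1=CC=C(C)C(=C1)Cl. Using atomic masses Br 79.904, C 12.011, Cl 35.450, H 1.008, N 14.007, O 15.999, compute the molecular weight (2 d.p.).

281.58 g/mol

First, the molecular formula is C13H10BrCl (counting implicit H from valence).
  Br: 1 × 79.904 = 79.904
  C: 13 × 12.011 = 156.143
  Cl: 1 × 35.450 = 35.450
  H: 10 × 1.008 = 10.080
Sum: 1×79.904 + 13×12.011 + 1×35.450 + 10×1.008 = 281.577 → 281.58 g/mol.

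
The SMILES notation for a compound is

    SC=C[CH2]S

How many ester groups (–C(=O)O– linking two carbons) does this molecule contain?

Scan the SMILES for the ester motif — none present.
Groups that are present: 1 alkene, 2 thiol.

0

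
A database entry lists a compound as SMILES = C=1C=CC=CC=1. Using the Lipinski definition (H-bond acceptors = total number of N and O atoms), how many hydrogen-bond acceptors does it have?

0

N atoms: 0; O atoms: 0.
Lipinski HBA = 0 + 0 = 0.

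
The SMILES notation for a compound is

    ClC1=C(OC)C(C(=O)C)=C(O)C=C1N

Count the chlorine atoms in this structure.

Scan the SMILES for Cl atoms (remember two-letter symbols like Cl and Br are single atoms).
Chlorine count: 1.

1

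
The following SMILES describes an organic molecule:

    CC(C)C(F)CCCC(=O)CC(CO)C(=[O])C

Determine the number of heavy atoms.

17

Every atom symbol written in the SMILES (organic subset) is one heavy atom; implicit H are not written.
Heavy atoms by element → C:13, F:1, O:3.
Total: 17.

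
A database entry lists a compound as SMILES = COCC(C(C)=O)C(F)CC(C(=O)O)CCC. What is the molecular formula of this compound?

C12H21FO4

Walk through each heavy atom and fill implicit hydrogens from standard valence (C 4, N 3, O 2, S 2, halogen 1):
  atom 1: C, bond orders sum to 1 (valence 4) → 3 H
  atom 2: O, bond orders sum to 2 (valence 2) → 0 H
  atom 3: C, bond orders sum to 2 (valence 4) → 2 H
  atom 4: C, bond orders sum to 3 (valence 4) → 1 H
  atom 5: C, bond orders sum to 4 (valence 4) → 0 H
  atom 6: C, bond orders sum to 1 (valence 4) → 3 H
  atom 7: O, bond orders sum to 2 (valence 2) → 0 H
  atom 8: C, bond orders sum to 3 (valence 4) → 1 H
  atom 9: F (halogen, monovalent) → 0 H
  atom 10: C, bond orders sum to 2 (valence 4) → 2 H
  atom 11: C, bond orders sum to 3 (valence 4) → 1 H
  atom 12: C, bond orders sum to 4 (valence 4) → 0 H
  atom 13: O, bond orders sum to 2 (valence 2) → 0 H
  atom 14: O, bond orders sum to 1 (valence 2) → 1 H
  atom 15: C, bond orders sum to 2 (valence 4) → 2 H
  atom 16: C, bond orders sum to 2 (valence 4) → 2 H
  atom 17: C, bond orders sum to 1 (valence 4) → 3 H
Totals → C:12, H:21, F:1, O:4.
In Hill order: C12H21FO4.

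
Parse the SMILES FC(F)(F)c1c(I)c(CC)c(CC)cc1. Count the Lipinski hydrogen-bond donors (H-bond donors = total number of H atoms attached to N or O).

Donors: find every N or O and count the H atoms it carries.
  (no N or O atoms present)
Lipinski HBD = 0.

0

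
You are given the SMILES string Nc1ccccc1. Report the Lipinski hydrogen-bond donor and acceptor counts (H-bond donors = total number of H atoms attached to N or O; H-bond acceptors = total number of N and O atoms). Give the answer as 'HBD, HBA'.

Donors: find every N or O and count the H atoms it carries.
  atom 1 (N): bond orders sum to 1 → 2 H
Lipinski HBD = 2.
Acceptors: N atoms = 1, O atoms = 0 → HBA = 1.

2, 1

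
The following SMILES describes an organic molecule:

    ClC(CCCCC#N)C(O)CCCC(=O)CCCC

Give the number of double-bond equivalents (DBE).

Degree of unsaturation = (number of rings) + (number of π bonds).
Ring closures in the SMILES: 0.
π bonds: 1 double bond (each 1 DoU), 1 triple bond (each 2 DoU) → 3 DoU from unsaturation.
Total DoU = 0 + 3 = 3.

3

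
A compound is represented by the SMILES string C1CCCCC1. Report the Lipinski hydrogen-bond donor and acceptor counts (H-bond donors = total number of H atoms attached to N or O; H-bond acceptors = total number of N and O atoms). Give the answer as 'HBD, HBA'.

Donors: find every N or O and count the H atoms it carries.
  (no N or O atoms present)
Lipinski HBD = 0.
Acceptors: N atoms = 0, O atoms = 0 → HBA = 0.

0, 0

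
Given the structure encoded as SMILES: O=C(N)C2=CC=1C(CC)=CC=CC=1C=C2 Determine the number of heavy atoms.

Every atom symbol written in the SMILES (organic subset) is one heavy atom; implicit H are not written.
Heavy atoms by element → C:13, N:1, O:1.
Total: 15.

15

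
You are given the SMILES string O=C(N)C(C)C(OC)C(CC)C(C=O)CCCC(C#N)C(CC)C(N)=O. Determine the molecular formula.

Walk through each heavy atom and fill implicit hydrogens from standard valence (C 4, N 3, O 2, S 2, halogen 1):
  atom 1: O, bond orders sum to 2 (valence 2) → 0 H
  atom 2: C, bond orders sum to 4 (valence 4) → 0 H
  atom 3: N, bond orders sum to 1 (valence 3) → 2 H
  atom 4: C, bond orders sum to 3 (valence 4) → 1 H
  atom 5: C, bond orders sum to 1 (valence 4) → 3 H
  atom 6: C, bond orders sum to 3 (valence 4) → 1 H
  atom 7: O, bond orders sum to 2 (valence 2) → 0 H
  atom 8: C, bond orders sum to 1 (valence 4) → 3 H
  atom 9: C, bond orders sum to 3 (valence 4) → 1 H
  atom 10: C, bond orders sum to 2 (valence 4) → 2 H
  atom 11: C, bond orders sum to 1 (valence 4) → 3 H
  atom 12: C, bond orders sum to 3 (valence 4) → 1 H
  atom 13: C, bond orders sum to 3 (valence 4) → 1 H
  atom 14: O, bond orders sum to 2 (valence 2) → 0 H
  atom 15: C, bond orders sum to 2 (valence 4) → 2 H
  atom 16: C, bond orders sum to 2 (valence 4) → 2 H
  atom 17: C, bond orders sum to 2 (valence 4) → 2 H
  atom 18: C, bond orders sum to 3 (valence 4) → 1 H
  atom 19: C, bond orders sum to 4 (valence 4) → 0 H
  atom 20: N, bond orders sum to 3 (valence 3) → 0 H
  atom 21: C, bond orders sum to 3 (valence 4) → 1 H
  atom 22: C, bond orders sum to 2 (valence 4) → 2 H
  atom 23: C, bond orders sum to 1 (valence 4) → 3 H
  atom 24: C, bond orders sum to 4 (valence 4) → 0 H
  atom 25: N, bond orders sum to 1 (valence 3) → 2 H
  atom 26: O, bond orders sum to 2 (valence 2) → 0 H
Totals → C:19, H:33, N:3, O:4.
In Hill order: C19H33N3O4.

C19H33N3O4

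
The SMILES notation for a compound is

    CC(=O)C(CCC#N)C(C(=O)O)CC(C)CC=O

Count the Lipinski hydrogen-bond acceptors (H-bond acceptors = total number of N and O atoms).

5

N atoms: 1; O atoms: 4.
Lipinski HBA = 1 + 4 = 5.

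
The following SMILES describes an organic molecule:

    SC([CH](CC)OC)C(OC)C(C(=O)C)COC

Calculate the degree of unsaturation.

Molecular formula: C12H24O4S.
DoU = (2C + 2 + N − H − X) / 2, where X is the halogen count and O/S are ignored.
    = (2·12 + 2 + 0 − 24 − 0) / 2 = 2 / 2 = 1.

1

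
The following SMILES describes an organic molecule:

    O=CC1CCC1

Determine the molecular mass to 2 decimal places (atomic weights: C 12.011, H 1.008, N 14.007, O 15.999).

First, the molecular formula is C5H8O (counting implicit H from valence).
  C: 5 × 12.011 = 60.055
  H: 8 × 1.008 = 8.064
  O: 1 × 15.999 = 15.999
Sum: 5×12.011 + 8×1.008 + 1×15.999 = 84.118 → 84.12 g/mol.

84.12 g/mol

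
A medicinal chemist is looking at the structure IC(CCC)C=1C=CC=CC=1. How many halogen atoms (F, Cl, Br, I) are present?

Halogen atoms appear at heavy-atom position 1 (1×I).
Halogen count: 1.

1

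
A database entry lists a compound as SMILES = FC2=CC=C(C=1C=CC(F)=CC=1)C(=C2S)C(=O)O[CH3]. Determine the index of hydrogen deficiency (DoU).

Molecular formula: C14H10F2O2S.
DoU = (2C + 2 + N − H − X) / 2, where X is the halogen count and O/S are ignored.
    = (2·14 + 2 + 0 − 10 − 2) / 2 = 18 / 2 = 9.

9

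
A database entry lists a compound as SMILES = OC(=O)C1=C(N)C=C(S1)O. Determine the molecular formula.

Walk through each heavy atom and fill implicit hydrogens from standard valence (C 4, N 3, O 2, S 2, halogen 1):
  atom 1: O, bond orders sum to 1 (valence 2) → 1 H
  atom 2: C, bond orders sum to 4 (valence 4) → 0 H
  atom 3: O, bond orders sum to 2 (valence 2) → 0 H
  atom 4: C, bond orders sum to 4 (valence 4) → 0 H
  atom 5: C, bond orders sum to 4 (valence 4) → 0 H
  atom 6: N, bond orders sum to 1 (valence 3) → 2 H
  atom 7: C, bond orders sum to 3 (valence 4) → 1 H
  atom 8: C, bond orders sum to 4 (valence 4) → 0 H
  atom 9: S, bond orders sum to 2 (valence 2) → 0 H
  atom 10: O, bond orders sum to 1 (valence 2) → 1 H
Totals → C:5, H:5, N:1, O:3, S:1.

C5H5NO3S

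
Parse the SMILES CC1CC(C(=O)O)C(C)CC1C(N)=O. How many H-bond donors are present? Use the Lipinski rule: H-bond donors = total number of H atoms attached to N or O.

3

Donors: find every N or O and count the H atoms it carries.
  atom 6 (O): bond orders sum to 2 → 0 H
  atom 7 (O): bond orders sum to 1 → 1 H
  atom 13 (N): bond orders sum to 1 → 2 H
  atom 14 (O): bond orders sum to 2 → 0 H
Lipinski HBD = 3.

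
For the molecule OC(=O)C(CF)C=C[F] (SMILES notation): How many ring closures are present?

In SMILES, each pair of matching ring-closure digits denotes one ring-closing bond; the number of such bonds equals the number of independent rings.
Ring-closure bonds here: 0.

0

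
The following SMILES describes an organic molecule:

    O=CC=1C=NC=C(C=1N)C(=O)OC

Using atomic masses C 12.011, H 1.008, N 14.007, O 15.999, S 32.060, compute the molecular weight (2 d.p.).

180.16 g/mol

First, the molecular formula is C8H8N2O3 (counting implicit H from valence).
  C: 8 × 12.011 = 96.088
  H: 8 × 1.008 = 8.064
  N: 2 × 14.007 = 28.014
  O: 3 × 15.999 = 47.997
Sum: 8×12.011 + 8×1.008 + 2×14.007 + 3×15.999 = 180.163 → 180.16 g/mol.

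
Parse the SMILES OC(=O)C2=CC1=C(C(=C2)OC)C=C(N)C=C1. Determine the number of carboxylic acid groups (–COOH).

The carboxylic acid motif appears at heavy-atom position 2 in the SMILES.
Other groups present: 1 ether, 1 primary amine.
Carboxylic acid count: 1.

1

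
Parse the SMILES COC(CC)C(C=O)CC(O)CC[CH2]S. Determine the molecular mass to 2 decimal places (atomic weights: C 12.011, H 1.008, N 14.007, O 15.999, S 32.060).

234.35 g/mol

First, the molecular formula is C11H22O3S (counting implicit H from valence).
  C: 11 × 12.011 = 132.121
  H: 22 × 1.008 = 22.176
  O: 3 × 15.999 = 47.997
  S: 1 × 32.060 = 32.060
Sum: 11×12.011 + 22×1.008 + 3×15.999 + 1×32.060 = 234.354 → 234.35 g/mol.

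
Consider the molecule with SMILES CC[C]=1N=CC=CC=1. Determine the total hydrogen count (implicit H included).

Walk through each heavy atom and fill implicit hydrogens from standard valence (C 4, N 3, O 2, S 2, halogen 1):
  atom 1: C, bond orders sum to 1 (valence 4) → 3 H
  atom 2: C, bond orders sum to 2 (valence 4) → 2 H
  atom 3: C with explicit H count 0
  atom 4: N, bond orders sum to 3 (valence 3) → 0 H
  atom 5: C, bond orders sum to 3 (valence 4) → 1 H
  atom 6: C, bond orders sum to 3 (valence 4) → 1 H
  atom 7: C, bond orders sum to 3 (valence 4) → 1 H
  atom 8: C, bond orders sum to 3 (valence 4) → 1 H
Total hydrogens: 9.

9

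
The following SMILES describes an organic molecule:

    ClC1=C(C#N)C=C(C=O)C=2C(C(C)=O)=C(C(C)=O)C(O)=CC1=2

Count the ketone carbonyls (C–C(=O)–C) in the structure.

The ketone motif appears at heavy-atom positions 12, 16 in the SMILES.
Other groups present: 1 aldehyde, 1 hydroxyl, 1 nitrile.
Ketone count: 2.

2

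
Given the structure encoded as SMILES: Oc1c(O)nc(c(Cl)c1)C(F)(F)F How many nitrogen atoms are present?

Scan the SMILES for N atoms (remember two-letter symbols like Cl and Br are single atoms).
Nitrogen count: 1.

1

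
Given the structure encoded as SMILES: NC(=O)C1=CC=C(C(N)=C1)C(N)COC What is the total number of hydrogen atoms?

Walk through each heavy atom and fill implicit hydrogens from standard valence (C 4, N 3, O 2, S 2, halogen 1):
  atom 1: N, bond orders sum to 1 (valence 3) → 2 H
  atom 2: C, bond orders sum to 4 (valence 4) → 0 H
  atom 3: O, bond orders sum to 2 (valence 2) → 0 H
  atom 4: C, bond orders sum to 4 (valence 4) → 0 H
  atom 5: C, bond orders sum to 3 (valence 4) → 1 H
  atom 6: C, bond orders sum to 3 (valence 4) → 1 H
  atom 7: C, bond orders sum to 4 (valence 4) → 0 H
  atom 8: C, bond orders sum to 4 (valence 4) → 0 H
  atom 9: N, bond orders sum to 1 (valence 3) → 2 H
  atom 10: C, bond orders sum to 3 (valence 4) → 1 H
  atom 11: C, bond orders sum to 3 (valence 4) → 1 H
  atom 12: N, bond orders sum to 1 (valence 3) → 2 H
  atom 13: C, bond orders sum to 2 (valence 4) → 2 H
  atom 14: O, bond orders sum to 2 (valence 2) → 0 H
  atom 15: C, bond orders sum to 1 (valence 4) → 3 H
Total hydrogens: 15.

15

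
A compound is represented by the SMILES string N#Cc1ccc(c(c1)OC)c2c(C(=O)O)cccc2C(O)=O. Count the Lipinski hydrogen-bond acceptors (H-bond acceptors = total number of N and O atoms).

6

N atoms: 1; O atoms: 5.
Lipinski HBA = 1 + 5 = 6.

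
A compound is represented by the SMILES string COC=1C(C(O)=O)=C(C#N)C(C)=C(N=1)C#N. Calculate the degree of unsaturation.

9

Molecular formula: C10H7N3O3.
DoU = (2C + 2 + N − H − X) / 2, where X is the halogen count and O/S are ignored.
    = (2·10 + 2 + 3 − 7 − 0) / 2 = 18 / 2 = 9.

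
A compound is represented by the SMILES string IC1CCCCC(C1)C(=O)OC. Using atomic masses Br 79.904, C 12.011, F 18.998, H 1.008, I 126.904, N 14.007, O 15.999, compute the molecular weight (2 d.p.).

282.12 g/mol

First, the molecular formula is C9H15IO2 (counting implicit H from valence).
  C: 9 × 12.011 = 108.099
  H: 15 × 1.008 = 15.120
  I: 1 × 126.904 = 126.904
  O: 2 × 15.999 = 31.998
Sum: 9×12.011 + 15×1.008 + 1×126.904 + 2×15.999 = 282.121 → 282.12 g/mol.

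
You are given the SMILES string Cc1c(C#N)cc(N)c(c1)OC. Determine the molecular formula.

Walk through each heavy atom and fill implicit hydrogens from standard valence (C 4, N 3, O 2, S 2, halogen 1); for lowercase aromatic atoms, an aromatic c carries 1 H when it has two neighbours and 0 H with three, and aromatic n carries 0 H:
  atom 1: C, bond orders sum to 1 (valence 4) → 3 H
  atom 2: aromatic c, 3 neighbours → 0 H
  atom 3: aromatic c, 3 neighbours → 0 H
  atom 4: C, bond orders sum to 4 (valence 4) → 0 H
  atom 5: N, bond orders sum to 3 (valence 3) → 0 H
  atom 6: aromatic c, 2 neighbours → 1 H
  atom 7: aromatic c, 3 neighbours → 0 H
  atom 8: N, bond orders sum to 1 (valence 3) → 2 H
  atom 9: aromatic c, 3 neighbours → 0 H
  atom 10: aromatic c, 2 neighbours → 1 H
  atom 11: O, bond orders sum to 2 (valence 2) → 0 H
  atom 12: C, bond orders sum to 1 (valence 4) → 3 H
Totals → C:9, H:10, N:2, O:1.
In Hill order: C9H10N2O.

C9H10N2O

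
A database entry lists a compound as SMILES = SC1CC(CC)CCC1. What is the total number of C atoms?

Count every carbon token in the SMILES (each C, including those in ring-closure positions and inside branches).
Carbon count: 8.

8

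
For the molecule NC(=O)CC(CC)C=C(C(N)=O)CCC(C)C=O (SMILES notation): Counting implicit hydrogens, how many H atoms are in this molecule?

Walk through each heavy atom and fill implicit hydrogens from standard valence (C 4, N 3, O 2, S 2, halogen 1):
  atom 1: N, bond orders sum to 1 (valence 3) → 2 H
  atom 2: C, bond orders sum to 4 (valence 4) → 0 H
  atom 3: O, bond orders sum to 2 (valence 2) → 0 H
  atom 4: C, bond orders sum to 2 (valence 4) → 2 H
  atom 5: C, bond orders sum to 3 (valence 4) → 1 H
  atom 6: C, bond orders sum to 2 (valence 4) → 2 H
  atom 7: C, bond orders sum to 1 (valence 4) → 3 H
  atom 8: C, bond orders sum to 3 (valence 4) → 1 H
  atom 9: C, bond orders sum to 4 (valence 4) → 0 H
  atom 10: C, bond orders sum to 4 (valence 4) → 0 H
  atom 11: N, bond orders sum to 1 (valence 3) → 2 H
  atom 12: O, bond orders sum to 2 (valence 2) → 0 H
  atom 13: C, bond orders sum to 2 (valence 4) → 2 H
  atom 14: C, bond orders sum to 2 (valence 4) → 2 H
  atom 15: C, bond orders sum to 3 (valence 4) → 1 H
  atom 16: C, bond orders sum to 1 (valence 4) → 3 H
  atom 17: C, bond orders sum to 3 (valence 4) → 1 H
  atom 18: O, bond orders sum to 2 (valence 2) → 0 H
Total hydrogens: 22.

22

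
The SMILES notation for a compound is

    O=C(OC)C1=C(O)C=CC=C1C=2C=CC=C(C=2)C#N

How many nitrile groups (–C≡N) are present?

The nitrile motif appears at heavy-atom position 18 in the SMILES.
Other groups present: 1 ester, 1 hydroxyl.
Nitrile count: 1.

1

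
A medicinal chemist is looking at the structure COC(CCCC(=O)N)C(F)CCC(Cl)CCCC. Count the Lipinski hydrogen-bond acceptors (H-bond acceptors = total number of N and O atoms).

N atoms: 1; O atoms: 2.
Lipinski HBA = 1 + 2 = 3.

3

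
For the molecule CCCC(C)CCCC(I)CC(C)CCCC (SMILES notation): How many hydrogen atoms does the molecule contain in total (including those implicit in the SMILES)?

33

Walk through each heavy atom and fill implicit hydrogens from standard valence (C 4, N 3, O 2, S 2, halogen 1):
  atom 1: C, bond orders sum to 1 (valence 4) → 3 H
  atom 2: C, bond orders sum to 2 (valence 4) → 2 H
  atom 3: C, bond orders sum to 2 (valence 4) → 2 H
  atom 4: C, bond orders sum to 3 (valence 4) → 1 H
  atom 5: C, bond orders sum to 1 (valence 4) → 3 H
  atom 6: C, bond orders sum to 2 (valence 4) → 2 H
  atom 7: C, bond orders sum to 2 (valence 4) → 2 H
  atom 8: C, bond orders sum to 2 (valence 4) → 2 H
  atom 9: C, bond orders sum to 3 (valence 4) → 1 H
  atom 10: I (halogen, monovalent) → 0 H
  atom 11: C, bond orders sum to 2 (valence 4) → 2 H
  atom 12: C, bond orders sum to 3 (valence 4) → 1 H
  atom 13: C, bond orders sum to 1 (valence 4) → 3 H
  atom 14: C, bond orders sum to 2 (valence 4) → 2 H
  atom 15: C, bond orders sum to 2 (valence 4) → 2 H
  atom 16: C, bond orders sum to 2 (valence 4) → 2 H
  atom 17: C, bond orders sum to 1 (valence 4) → 3 H
Total hydrogens: 33.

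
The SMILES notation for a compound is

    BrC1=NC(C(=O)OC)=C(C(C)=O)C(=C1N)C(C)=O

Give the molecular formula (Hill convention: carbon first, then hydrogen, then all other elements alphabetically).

C11H11BrN2O4

Walk through each heavy atom and fill implicit hydrogens from standard valence (C 4, N 3, O 2, S 2, halogen 1):
  atom 1: Br (halogen, monovalent) → 0 H
  atom 2: C, bond orders sum to 4 (valence 4) → 0 H
  atom 3: N, bond orders sum to 3 (valence 3) → 0 H
  atom 4: C, bond orders sum to 4 (valence 4) → 0 H
  atom 5: C, bond orders sum to 4 (valence 4) → 0 H
  atom 6: O, bond orders sum to 2 (valence 2) → 0 H
  atom 7: O, bond orders sum to 2 (valence 2) → 0 H
  atom 8: C, bond orders sum to 1 (valence 4) → 3 H
  atom 9: C, bond orders sum to 4 (valence 4) → 0 H
  atom 10: C, bond orders sum to 4 (valence 4) → 0 H
  atom 11: C, bond orders sum to 1 (valence 4) → 3 H
  atom 12: O, bond orders sum to 2 (valence 2) → 0 H
  atom 13: C, bond orders sum to 4 (valence 4) → 0 H
  atom 14: C, bond orders sum to 4 (valence 4) → 0 H
  atom 15: N, bond orders sum to 1 (valence 3) → 2 H
  atom 16: C, bond orders sum to 4 (valence 4) → 0 H
  atom 17: C, bond orders sum to 1 (valence 4) → 3 H
  atom 18: O, bond orders sum to 2 (valence 2) → 0 H
Totals → C:11, H:11, Br:1, N:2, O:4.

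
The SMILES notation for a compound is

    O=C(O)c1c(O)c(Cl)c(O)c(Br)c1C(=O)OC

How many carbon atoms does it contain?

Count every carbon token in the SMILES (each C, including those in ring-closure positions and inside branches).
Carbon count: 9.

9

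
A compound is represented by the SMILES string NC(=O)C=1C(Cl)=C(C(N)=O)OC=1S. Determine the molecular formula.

Walk through each heavy atom and fill implicit hydrogens from standard valence (C 4, N 3, O 2, S 2, halogen 1):
  atom 1: N, bond orders sum to 1 (valence 3) → 2 H
  atom 2: C, bond orders sum to 4 (valence 4) → 0 H
  atom 3: O, bond orders sum to 2 (valence 2) → 0 H
  atom 4: C, bond orders sum to 4 (valence 4) → 0 H
  atom 5: C, bond orders sum to 4 (valence 4) → 0 H
  atom 6: Cl (halogen, monovalent) → 0 H
  atom 7: C, bond orders sum to 4 (valence 4) → 0 H
  atom 8: C, bond orders sum to 4 (valence 4) → 0 H
  atom 9: N, bond orders sum to 1 (valence 3) → 2 H
  atom 10: O, bond orders sum to 2 (valence 2) → 0 H
  atom 11: O, bond orders sum to 2 (valence 2) → 0 H
  atom 12: C, bond orders sum to 4 (valence 4) → 0 H
  atom 13: S, bond orders sum to 1 (valence 2) → 1 H
Totals → C:6, H:5, Cl:1, N:2, O:3, S:1.

C6H5ClN2O3S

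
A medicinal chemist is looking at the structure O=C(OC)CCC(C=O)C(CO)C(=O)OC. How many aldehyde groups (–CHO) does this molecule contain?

1

The aldehyde motif appears at heavy-atom position 8 in the SMILES.
Other groups present: 2 ester, 1 hydroxyl.
Aldehyde count: 1.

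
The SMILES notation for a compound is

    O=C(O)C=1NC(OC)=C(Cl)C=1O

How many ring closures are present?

In SMILES, each pair of matching ring-closure digits denotes one ring-closing bond; the number of such bonds equals the number of independent rings.
Ring-closure bonds here: 1.

1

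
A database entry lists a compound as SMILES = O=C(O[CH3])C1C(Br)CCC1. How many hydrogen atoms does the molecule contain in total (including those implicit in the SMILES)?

Walk through each heavy atom and fill implicit hydrogens from standard valence (C 4, N 3, O 2, S 2, halogen 1):
  atom 1: O, bond orders sum to 2 (valence 2) → 0 H
  atom 2: C, bond orders sum to 4 (valence 4) → 0 H
  atom 3: O, bond orders sum to 2 (valence 2) → 0 H
  atom 4: C with explicit H count 3
  atom 5: C, bond orders sum to 3 (valence 4) → 1 H
  atom 6: C, bond orders sum to 3 (valence 4) → 1 H
  atom 7: Br (halogen, monovalent) → 0 H
  atom 8: C, bond orders sum to 2 (valence 4) → 2 H
  atom 9: C, bond orders sum to 2 (valence 4) → 2 H
  atom 10: C, bond orders sum to 2 (valence 4) → 2 H
Total hydrogens: 11.

11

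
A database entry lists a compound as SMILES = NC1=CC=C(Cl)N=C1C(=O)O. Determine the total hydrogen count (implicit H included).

Walk through each heavy atom and fill implicit hydrogens from standard valence (C 4, N 3, O 2, S 2, halogen 1):
  atom 1: N, bond orders sum to 1 (valence 3) → 2 H
  atom 2: C, bond orders sum to 4 (valence 4) → 0 H
  atom 3: C, bond orders sum to 3 (valence 4) → 1 H
  atom 4: C, bond orders sum to 3 (valence 4) → 1 H
  atom 5: C, bond orders sum to 4 (valence 4) → 0 H
  atom 6: Cl (halogen, monovalent) → 0 H
  atom 7: N, bond orders sum to 3 (valence 3) → 0 H
  atom 8: C, bond orders sum to 4 (valence 4) → 0 H
  atom 9: C, bond orders sum to 4 (valence 4) → 0 H
  atom 10: O, bond orders sum to 2 (valence 2) → 0 H
  atom 11: O, bond orders sum to 1 (valence 2) → 1 H
Total hydrogens: 5.

5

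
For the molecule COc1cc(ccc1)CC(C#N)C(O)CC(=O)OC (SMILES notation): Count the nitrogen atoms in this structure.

Scan the SMILES for N atoms (remember two-letter symbols like Cl and Br are single atoms).
Nitrogen count: 1.

1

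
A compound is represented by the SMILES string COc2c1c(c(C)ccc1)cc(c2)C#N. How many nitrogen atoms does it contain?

1

Scan the SMILES for N atoms (remember two-letter symbols like Cl and Br are single atoms).
Nitrogen count: 1.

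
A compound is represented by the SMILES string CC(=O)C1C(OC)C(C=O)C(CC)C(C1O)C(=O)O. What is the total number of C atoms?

Count every carbon token in the SMILES (each C, including those in ring-closure positions and inside branches).
Carbon count: 13.

13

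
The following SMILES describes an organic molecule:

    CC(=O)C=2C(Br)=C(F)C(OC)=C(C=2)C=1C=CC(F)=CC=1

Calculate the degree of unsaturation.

Degree of unsaturation = (number of rings) + (number of π bonds).
Ring closures in the SMILES: 2.
π bonds: 7 double bonds (each 1 DoU) → 7 DoU from unsaturation.
Total DoU = 2 + 7 = 9.

9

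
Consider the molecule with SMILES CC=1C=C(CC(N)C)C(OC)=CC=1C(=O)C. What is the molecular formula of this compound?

Walk through each heavy atom and fill implicit hydrogens from standard valence (C 4, N 3, O 2, S 2, halogen 1):
  atom 1: C, bond orders sum to 1 (valence 4) → 3 H
  atom 2: C, bond orders sum to 4 (valence 4) → 0 H
  atom 3: C, bond orders sum to 3 (valence 4) → 1 H
  atom 4: C, bond orders sum to 4 (valence 4) → 0 H
  atom 5: C, bond orders sum to 2 (valence 4) → 2 H
  atom 6: C, bond orders sum to 3 (valence 4) → 1 H
  atom 7: N, bond orders sum to 1 (valence 3) → 2 H
  atom 8: C, bond orders sum to 1 (valence 4) → 3 H
  atom 9: C, bond orders sum to 4 (valence 4) → 0 H
  atom 10: O, bond orders sum to 2 (valence 2) → 0 H
  atom 11: C, bond orders sum to 1 (valence 4) → 3 H
  atom 12: C, bond orders sum to 3 (valence 4) → 1 H
  atom 13: C, bond orders sum to 4 (valence 4) → 0 H
  atom 14: C, bond orders sum to 4 (valence 4) → 0 H
  atom 15: O, bond orders sum to 2 (valence 2) → 0 H
  atom 16: C, bond orders sum to 1 (valence 4) → 3 H
Totals → C:13, H:19, N:1, O:2.

C13H19NO2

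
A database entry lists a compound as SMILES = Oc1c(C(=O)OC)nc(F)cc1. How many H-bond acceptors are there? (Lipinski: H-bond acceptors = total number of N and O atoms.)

4

N atoms: 1; O atoms: 3.
Lipinski HBA = 1 + 3 = 4.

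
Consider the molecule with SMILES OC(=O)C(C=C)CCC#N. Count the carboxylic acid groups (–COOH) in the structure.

1

The carboxylic acid motif appears at heavy-atom position 2 in the SMILES.
Other groups present: 1 alkene, 1 nitrile.
Carboxylic acid count: 1.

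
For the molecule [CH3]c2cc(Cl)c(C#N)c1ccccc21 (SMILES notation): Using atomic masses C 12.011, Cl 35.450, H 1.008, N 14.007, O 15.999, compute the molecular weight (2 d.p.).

201.65 g/mol

First, the molecular formula is C12H8ClN (counting implicit H from valence).
  C: 12 × 12.011 = 144.132
  Cl: 1 × 35.450 = 35.450
  H: 8 × 1.008 = 8.064
  N: 1 × 14.007 = 14.007
Sum: 12×12.011 + 1×35.450 + 8×1.008 + 1×14.007 = 201.653 → 201.65 g/mol.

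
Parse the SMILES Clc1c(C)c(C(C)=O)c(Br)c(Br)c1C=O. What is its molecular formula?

Walk through each heavy atom and fill implicit hydrogens from standard valence (C 4, N 3, O 2, S 2, halogen 1); for lowercase aromatic atoms, an aromatic c carries 1 H when it has two neighbours and 0 H with three, and aromatic n carries 0 H:
  atom 1: Cl (halogen, monovalent) → 0 H
  atom 2: aromatic c, 3 neighbours → 0 H
  atom 3: aromatic c, 3 neighbours → 0 H
  atom 4: C, bond orders sum to 1 (valence 4) → 3 H
  atom 5: aromatic c, 3 neighbours → 0 H
  atom 6: C, bond orders sum to 4 (valence 4) → 0 H
  atom 7: C, bond orders sum to 1 (valence 4) → 3 H
  atom 8: O, bond orders sum to 2 (valence 2) → 0 H
  atom 9: aromatic c, 3 neighbours → 0 H
  atom 10: Br (halogen, monovalent) → 0 H
  atom 11: aromatic c, 3 neighbours → 0 H
  atom 12: Br (halogen, monovalent) → 0 H
  atom 13: aromatic c, 3 neighbours → 0 H
  atom 14: C, bond orders sum to 3 (valence 4) → 1 H
  atom 15: O, bond orders sum to 2 (valence 2) → 0 H
Totals → C:10, H:7, Br:2, Cl:1, O:2.

C10H7Br2ClO2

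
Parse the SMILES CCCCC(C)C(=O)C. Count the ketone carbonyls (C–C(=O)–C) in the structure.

The ketone motif appears at heavy-atom position 7 in the SMILES.
Ketone count: 1.

1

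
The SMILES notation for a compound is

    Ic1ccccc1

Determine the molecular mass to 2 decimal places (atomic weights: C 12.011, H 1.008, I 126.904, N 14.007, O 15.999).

204.01 g/mol

First, the molecular formula is C6H5I (counting implicit H from valence).
  C: 6 × 12.011 = 72.066
  H: 5 × 1.008 = 5.040
  I: 1 × 126.904 = 126.904
Sum: 6×12.011 + 5×1.008 + 1×126.904 = 204.010 → 204.01 g/mol.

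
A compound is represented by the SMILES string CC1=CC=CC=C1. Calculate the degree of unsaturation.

4

Degree of unsaturation = (number of rings) + (number of π bonds).
Ring closures in the SMILES: 1.
π bonds: 3 double bonds (each 1 DoU) → 3 DoU from unsaturation.
Total DoU = 1 + 3 = 4.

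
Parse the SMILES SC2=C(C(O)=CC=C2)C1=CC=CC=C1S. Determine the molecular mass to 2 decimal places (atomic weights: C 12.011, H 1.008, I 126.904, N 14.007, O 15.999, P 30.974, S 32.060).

234.33 g/mol

First, the molecular formula is C12H10OS2 (counting implicit H from valence).
  C: 12 × 12.011 = 144.132
  H: 10 × 1.008 = 10.080
  O: 1 × 15.999 = 15.999
  S: 2 × 32.060 = 64.120
Sum: 12×12.011 + 10×1.008 + 1×15.999 + 2×32.060 = 234.331 → 234.33 g/mol.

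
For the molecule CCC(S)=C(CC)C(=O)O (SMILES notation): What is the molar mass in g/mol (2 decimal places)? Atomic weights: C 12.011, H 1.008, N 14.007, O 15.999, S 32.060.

First, the molecular formula is C7H12O2S (counting implicit H from valence).
  C: 7 × 12.011 = 84.077
  H: 12 × 1.008 = 12.096
  O: 2 × 15.999 = 31.998
  S: 1 × 32.060 = 32.060
Sum: 7×12.011 + 12×1.008 + 2×15.999 + 1×32.060 = 160.231 → 160.23 g/mol.

160.23 g/mol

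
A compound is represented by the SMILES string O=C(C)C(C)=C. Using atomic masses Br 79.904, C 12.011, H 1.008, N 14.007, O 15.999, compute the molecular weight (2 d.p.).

First, the molecular formula is C5H8O (counting implicit H from valence).
  C: 5 × 12.011 = 60.055
  H: 8 × 1.008 = 8.064
  O: 1 × 15.999 = 15.999
Sum: 5×12.011 + 8×1.008 + 1×15.999 = 84.118 → 84.12 g/mol.

84.12 g/mol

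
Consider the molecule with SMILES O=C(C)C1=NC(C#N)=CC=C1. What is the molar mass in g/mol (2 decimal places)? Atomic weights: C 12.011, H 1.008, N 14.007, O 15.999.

First, the molecular formula is C8H6N2O (counting implicit H from valence).
  C: 8 × 12.011 = 96.088
  H: 6 × 1.008 = 6.048
  N: 2 × 14.007 = 28.014
  O: 1 × 15.999 = 15.999
Sum: 8×12.011 + 6×1.008 + 2×14.007 + 1×15.999 = 146.149 → 146.15 g/mol.

146.15 g/mol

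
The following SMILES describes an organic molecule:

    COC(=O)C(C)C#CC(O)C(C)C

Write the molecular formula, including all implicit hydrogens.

Walk through each heavy atom and fill implicit hydrogens from standard valence (C 4, N 3, O 2, S 2, halogen 1):
  atom 1: C, bond orders sum to 1 (valence 4) → 3 H
  atom 2: O, bond orders sum to 2 (valence 2) → 0 H
  atom 3: C, bond orders sum to 4 (valence 4) → 0 H
  atom 4: O, bond orders sum to 2 (valence 2) → 0 H
  atom 5: C, bond orders sum to 3 (valence 4) → 1 H
  atom 6: C, bond orders sum to 1 (valence 4) → 3 H
  atom 7: C, bond orders sum to 4 (valence 4) → 0 H
  atom 8: C, bond orders sum to 4 (valence 4) → 0 H
  atom 9: C, bond orders sum to 3 (valence 4) → 1 H
  atom 10: O, bond orders sum to 1 (valence 2) → 1 H
  atom 11: C, bond orders sum to 3 (valence 4) → 1 H
  atom 12: C, bond orders sum to 1 (valence 4) → 3 H
  atom 13: C, bond orders sum to 1 (valence 4) → 3 H
Totals → C:10, H:16, O:3.

C10H16O3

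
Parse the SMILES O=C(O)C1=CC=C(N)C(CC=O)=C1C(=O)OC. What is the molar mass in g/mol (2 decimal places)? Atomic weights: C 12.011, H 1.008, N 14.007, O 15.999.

First, the molecular formula is C11H11NO5 (counting implicit H from valence).
  C: 11 × 12.011 = 132.121
  H: 11 × 1.008 = 11.088
  N: 1 × 14.007 = 14.007
  O: 5 × 15.999 = 79.995
Sum: 11×12.011 + 11×1.008 + 1×14.007 + 5×15.999 = 237.211 → 237.21 g/mol.

237.21 g/mol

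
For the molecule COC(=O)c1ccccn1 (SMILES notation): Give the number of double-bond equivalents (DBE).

Molecular formula: C7H7NO2.
DoU = (2C + 2 + N − H − X) / 2, where X is the halogen count and O/S are ignored.
    = (2·7 + 2 + 1 − 7 − 0) / 2 = 10 / 2 = 5.

5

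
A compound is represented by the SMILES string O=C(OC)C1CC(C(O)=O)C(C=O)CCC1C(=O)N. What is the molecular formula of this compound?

C12H17NO6

Walk through each heavy atom and fill implicit hydrogens from standard valence (C 4, N 3, O 2, S 2, halogen 1):
  atom 1: O, bond orders sum to 2 (valence 2) → 0 H
  atom 2: C, bond orders sum to 4 (valence 4) → 0 H
  atom 3: O, bond orders sum to 2 (valence 2) → 0 H
  atom 4: C, bond orders sum to 1 (valence 4) → 3 H
  atom 5: C, bond orders sum to 3 (valence 4) → 1 H
  atom 6: C, bond orders sum to 2 (valence 4) → 2 H
  atom 7: C, bond orders sum to 3 (valence 4) → 1 H
  atom 8: C, bond orders sum to 4 (valence 4) → 0 H
  atom 9: O, bond orders sum to 1 (valence 2) → 1 H
  atom 10: O, bond orders sum to 2 (valence 2) → 0 H
  atom 11: C, bond orders sum to 3 (valence 4) → 1 H
  atom 12: C, bond orders sum to 3 (valence 4) → 1 H
  atom 13: O, bond orders sum to 2 (valence 2) → 0 H
  atom 14: C, bond orders sum to 2 (valence 4) → 2 H
  atom 15: C, bond orders sum to 2 (valence 4) → 2 H
  atom 16: C, bond orders sum to 3 (valence 4) → 1 H
  atom 17: C, bond orders sum to 4 (valence 4) → 0 H
  atom 18: O, bond orders sum to 2 (valence 2) → 0 H
  atom 19: N, bond orders sum to 1 (valence 3) → 2 H
Totals → C:12, H:17, N:1, O:6.
In Hill order: C12H17NO6.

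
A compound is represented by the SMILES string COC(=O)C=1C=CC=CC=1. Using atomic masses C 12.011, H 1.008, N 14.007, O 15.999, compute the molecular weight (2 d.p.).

First, the molecular formula is C8H8O2 (counting implicit H from valence).
  C: 8 × 12.011 = 96.088
  H: 8 × 1.008 = 8.064
  O: 2 × 15.999 = 31.998
Sum: 8×12.011 + 8×1.008 + 2×15.999 = 136.150 → 136.15 g/mol.

136.15 g/mol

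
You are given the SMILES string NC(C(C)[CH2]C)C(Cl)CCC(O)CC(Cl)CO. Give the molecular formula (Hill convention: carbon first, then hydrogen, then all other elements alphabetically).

C12H25Cl2NO2

Walk through each heavy atom and fill implicit hydrogens from standard valence (C 4, N 3, O 2, S 2, halogen 1):
  atom 1: N, bond orders sum to 1 (valence 3) → 2 H
  atom 2: C, bond orders sum to 3 (valence 4) → 1 H
  atom 3: C, bond orders sum to 3 (valence 4) → 1 H
  atom 4: C, bond orders sum to 1 (valence 4) → 3 H
  atom 5: C with explicit H count 2
  atom 6: C, bond orders sum to 1 (valence 4) → 3 H
  atom 7: C, bond orders sum to 3 (valence 4) → 1 H
  atom 8: Cl (halogen, monovalent) → 0 H
  atom 9: C, bond orders sum to 2 (valence 4) → 2 H
  atom 10: C, bond orders sum to 2 (valence 4) → 2 H
  atom 11: C, bond orders sum to 3 (valence 4) → 1 H
  atom 12: O, bond orders sum to 1 (valence 2) → 1 H
  atom 13: C, bond orders sum to 2 (valence 4) → 2 H
  atom 14: C, bond orders sum to 3 (valence 4) → 1 H
  atom 15: Cl (halogen, monovalent) → 0 H
  atom 16: C, bond orders sum to 2 (valence 4) → 2 H
  atom 17: O, bond orders sum to 1 (valence 2) → 1 H
Totals → C:12, H:25, Cl:2, N:1, O:2.
In Hill order: C12H25Cl2NO2.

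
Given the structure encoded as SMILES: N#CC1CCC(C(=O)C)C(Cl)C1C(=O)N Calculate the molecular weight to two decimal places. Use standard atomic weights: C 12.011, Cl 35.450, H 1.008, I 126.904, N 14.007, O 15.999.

228.68 g/mol

First, the molecular formula is C10H13ClN2O2 (counting implicit H from valence).
  C: 10 × 12.011 = 120.110
  Cl: 1 × 35.450 = 35.450
  H: 13 × 1.008 = 13.104
  N: 2 × 14.007 = 28.014
  O: 2 × 15.999 = 31.998
Sum: 10×12.011 + 1×35.450 + 13×1.008 + 2×14.007 + 2×15.999 = 228.676 → 228.68 g/mol.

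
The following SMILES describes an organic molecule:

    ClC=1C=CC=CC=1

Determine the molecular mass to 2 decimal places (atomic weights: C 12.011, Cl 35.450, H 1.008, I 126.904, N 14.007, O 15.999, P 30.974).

First, the molecular formula is C6H5Cl (counting implicit H from valence).
  C: 6 × 12.011 = 72.066
  Cl: 1 × 35.450 = 35.450
  H: 5 × 1.008 = 5.040
Sum: 6×12.011 + 1×35.450 + 5×1.008 = 112.556 → 112.56 g/mol.

112.56 g/mol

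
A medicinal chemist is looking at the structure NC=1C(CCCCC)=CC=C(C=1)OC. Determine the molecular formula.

Walk through each heavy atom and fill implicit hydrogens from standard valence (C 4, N 3, O 2, S 2, halogen 1):
  atom 1: N, bond orders sum to 1 (valence 3) → 2 H
  atom 2: C, bond orders sum to 4 (valence 4) → 0 H
  atom 3: C, bond orders sum to 4 (valence 4) → 0 H
  atom 4: C, bond orders sum to 2 (valence 4) → 2 H
  atom 5: C, bond orders sum to 2 (valence 4) → 2 H
  atom 6: C, bond orders sum to 2 (valence 4) → 2 H
  atom 7: C, bond orders sum to 2 (valence 4) → 2 H
  atom 8: C, bond orders sum to 1 (valence 4) → 3 H
  atom 9: C, bond orders sum to 3 (valence 4) → 1 H
  atom 10: C, bond orders sum to 3 (valence 4) → 1 H
  atom 11: C, bond orders sum to 4 (valence 4) → 0 H
  atom 12: C, bond orders sum to 3 (valence 4) → 1 H
  atom 13: O, bond orders sum to 2 (valence 2) → 0 H
  atom 14: C, bond orders sum to 1 (valence 4) → 3 H
Totals → C:12, H:19, N:1, O:1.
In Hill order: C12H19NO.

C12H19NO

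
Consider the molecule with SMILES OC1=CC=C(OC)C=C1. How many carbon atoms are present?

Count every carbon token in the SMILES (each C, including those in ring-closure positions and inside branches).
Carbon count: 7.

7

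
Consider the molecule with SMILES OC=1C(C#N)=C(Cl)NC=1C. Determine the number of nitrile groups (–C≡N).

1

The nitrile motif appears at heavy-atom position 4 in the SMILES.
Other groups present: 1 hydroxyl.
Nitrile count: 1.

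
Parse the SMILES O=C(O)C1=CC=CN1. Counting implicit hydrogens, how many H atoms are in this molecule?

5

Walk through each heavy atom and fill implicit hydrogens from standard valence (C 4, N 3, O 2, S 2, halogen 1):
  atom 1: O, bond orders sum to 2 (valence 2) → 0 H
  atom 2: C, bond orders sum to 4 (valence 4) → 0 H
  atom 3: O, bond orders sum to 1 (valence 2) → 1 H
  atom 4: C, bond orders sum to 4 (valence 4) → 0 H
  atom 5: C, bond orders sum to 3 (valence 4) → 1 H
  atom 6: C, bond orders sum to 3 (valence 4) → 1 H
  atom 7: C, bond orders sum to 3 (valence 4) → 1 H
  atom 8: N, bond orders sum to 2 (valence 3) → 1 H
Total hydrogens: 5.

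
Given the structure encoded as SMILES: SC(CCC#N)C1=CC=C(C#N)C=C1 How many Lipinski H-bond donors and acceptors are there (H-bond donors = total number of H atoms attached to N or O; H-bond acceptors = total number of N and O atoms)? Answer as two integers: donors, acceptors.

Donors: find every N or O and count the H atoms it carries.
  atom 6 (N): bond orders sum to 3 → 0 H
  atom 12 (N): bond orders sum to 3 → 0 H
Lipinski HBD = 0.
Acceptors: N atoms = 2, O atoms = 0 → HBA = 2.

0, 2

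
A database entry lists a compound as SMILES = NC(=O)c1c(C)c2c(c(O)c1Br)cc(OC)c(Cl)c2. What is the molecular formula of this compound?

C13H11BrClNO3

Walk through each heavy atom and fill implicit hydrogens from standard valence (C 4, N 3, O 2, S 2, halogen 1); for lowercase aromatic atoms, an aromatic c carries 1 H when it has two neighbours and 0 H with three, and aromatic n carries 0 H:
  atom 1: N, bond orders sum to 1 (valence 3) → 2 H
  atom 2: C, bond orders sum to 4 (valence 4) → 0 H
  atom 3: O, bond orders sum to 2 (valence 2) → 0 H
  atom 4: aromatic c, 3 neighbours → 0 H
  atom 5: aromatic c, 3 neighbours → 0 H
  atom 6: C, bond orders sum to 1 (valence 4) → 3 H
  atom 7: aromatic c, 3 neighbours → 0 H
  atom 8: aromatic c, 3 neighbours → 0 H
  atom 9: aromatic c, 3 neighbours → 0 H
  atom 10: O, bond orders sum to 1 (valence 2) → 1 H
  atom 11: aromatic c, 3 neighbours → 0 H
  atom 12: Br (halogen, monovalent) → 0 H
  atom 13: aromatic c, 2 neighbours → 1 H
  atom 14: aromatic c, 3 neighbours → 0 H
  atom 15: O, bond orders sum to 2 (valence 2) → 0 H
  atom 16: C, bond orders sum to 1 (valence 4) → 3 H
  atom 17: aromatic c, 3 neighbours → 0 H
  atom 18: Cl (halogen, monovalent) → 0 H
  atom 19: aromatic c, 2 neighbours → 1 H
Totals → C:13, H:11, Br:1, Cl:1, N:1, O:3.
In Hill order: C13H11BrClNO3.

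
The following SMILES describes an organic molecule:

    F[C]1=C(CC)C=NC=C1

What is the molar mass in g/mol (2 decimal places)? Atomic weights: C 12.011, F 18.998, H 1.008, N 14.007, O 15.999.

First, the molecular formula is C7H8FN (counting implicit H from valence).
  C: 7 × 12.011 = 84.077
  F: 1 × 18.998 = 18.998
  H: 8 × 1.008 = 8.064
  N: 1 × 14.007 = 14.007
Sum: 7×12.011 + 1×18.998 + 8×1.008 + 1×14.007 = 125.146 → 125.15 g/mol.

125.15 g/mol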